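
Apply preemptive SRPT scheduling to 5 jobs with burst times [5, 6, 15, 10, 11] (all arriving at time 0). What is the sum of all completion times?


Since all jobs arrive at t=0, SRPT equals SPT ordering.
SPT order: [5, 6, 10, 11, 15]
Completion times:
  Job 1: p=5, C=5
  Job 2: p=6, C=11
  Job 3: p=10, C=21
  Job 4: p=11, C=32
  Job 5: p=15, C=47
Total completion time = 5 + 11 + 21 + 32 + 47 = 116

116


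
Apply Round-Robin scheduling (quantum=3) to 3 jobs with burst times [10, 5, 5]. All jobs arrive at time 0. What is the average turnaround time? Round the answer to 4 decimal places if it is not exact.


Time quantum = 3
Execution trace:
  J1 runs 3 units, time = 3
  J2 runs 3 units, time = 6
  J3 runs 3 units, time = 9
  J1 runs 3 units, time = 12
  J2 runs 2 units, time = 14
  J3 runs 2 units, time = 16
  J1 runs 3 units, time = 19
  J1 runs 1 units, time = 20
Finish times: [20, 14, 16]
Average turnaround = 50/3 = 16.6667

16.6667


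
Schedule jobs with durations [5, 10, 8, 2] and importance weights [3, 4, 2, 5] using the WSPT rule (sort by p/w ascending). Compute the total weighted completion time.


Compute p/w ratios and sort ascending (WSPT): [(2, 5), (5, 3), (10, 4), (8, 2)]
Compute weighted completion times:
  Job (p=2,w=5): C=2, w*C=5*2=10
  Job (p=5,w=3): C=7, w*C=3*7=21
  Job (p=10,w=4): C=17, w*C=4*17=68
  Job (p=8,w=2): C=25, w*C=2*25=50
Total weighted completion time = 149

149


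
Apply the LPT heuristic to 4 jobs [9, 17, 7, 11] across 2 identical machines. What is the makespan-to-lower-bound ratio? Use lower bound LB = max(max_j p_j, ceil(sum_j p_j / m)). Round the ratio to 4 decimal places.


LPT order: [17, 11, 9, 7]
Machine loads after assignment: [24, 20]
LPT makespan = 24
Lower bound = max(max_job, ceil(total/2)) = max(17, 22) = 22
Ratio = 24 / 22 = 1.0909

1.0909


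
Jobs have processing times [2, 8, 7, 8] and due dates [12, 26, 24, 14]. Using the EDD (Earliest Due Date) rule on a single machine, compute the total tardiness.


Sort by due date (EDD order): [(2, 12), (8, 14), (7, 24), (8, 26)]
Compute completion times and tardiness:
  Job 1: p=2, d=12, C=2, tardiness=max(0,2-12)=0
  Job 2: p=8, d=14, C=10, tardiness=max(0,10-14)=0
  Job 3: p=7, d=24, C=17, tardiness=max(0,17-24)=0
  Job 4: p=8, d=26, C=25, tardiness=max(0,25-26)=0
Total tardiness = 0

0


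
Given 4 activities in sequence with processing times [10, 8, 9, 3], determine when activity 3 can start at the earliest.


Activity 3 starts after activities 1 through 2 complete.
Predecessor durations: [10, 8]
ES = 10 + 8 = 18

18


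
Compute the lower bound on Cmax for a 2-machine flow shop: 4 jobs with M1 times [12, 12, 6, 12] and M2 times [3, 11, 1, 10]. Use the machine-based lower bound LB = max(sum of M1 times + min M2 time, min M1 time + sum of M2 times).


LB1 = sum(M1 times) + min(M2 times) = 42 + 1 = 43
LB2 = min(M1 times) + sum(M2 times) = 6 + 25 = 31
Lower bound = max(LB1, LB2) = max(43, 31) = 43

43


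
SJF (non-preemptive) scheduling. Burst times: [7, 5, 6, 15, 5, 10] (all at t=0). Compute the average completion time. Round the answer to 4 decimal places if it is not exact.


SJF order (ascending): [5, 5, 6, 7, 10, 15]
Completion times:
  Job 1: burst=5, C=5
  Job 2: burst=5, C=10
  Job 3: burst=6, C=16
  Job 4: burst=7, C=23
  Job 5: burst=10, C=33
  Job 6: burst=15, C=48
Average completion = 135/6 = 22.5

22.5


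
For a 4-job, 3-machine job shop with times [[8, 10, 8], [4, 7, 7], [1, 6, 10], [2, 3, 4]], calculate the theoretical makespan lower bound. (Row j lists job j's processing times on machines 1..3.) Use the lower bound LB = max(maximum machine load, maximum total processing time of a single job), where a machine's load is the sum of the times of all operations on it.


Machine loads:
  Machine 1: 8 + 4 + 1 + 2 = 15
  Machine 2: 10 + 7 + 6 + 3 = 26
  Machine 3: 8 + 7 + 10 + 4 = 29
Max machine load = 29
Job totals:
  Job 1: 26
  Job 2: 18
  Job 3: 17
  Job 4: 9
Max job total = 26
Lower bound = max(29, 26) = 29

29


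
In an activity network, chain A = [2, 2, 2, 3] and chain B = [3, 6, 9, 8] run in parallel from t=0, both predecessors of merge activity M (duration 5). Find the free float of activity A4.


ES(A4) = sum of predecessors on chain A = 6
EF(A4) = ES + duration = 6 + 3 = 9
Successor of A4 is M. ES(M) = max(sum(A), sum(B)) = max(9, 26) = 26
Free float = ES(successor) - EF(current) = 26 - 9 = 17

17


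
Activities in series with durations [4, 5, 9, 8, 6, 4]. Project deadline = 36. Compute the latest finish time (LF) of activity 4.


LF(activity 4) = deadline - sum of successor durations
Successors: activities 5 through 6 with durations [6, 4]
Sum of successor durations = 10
LF = 36 - 10 = 26

26


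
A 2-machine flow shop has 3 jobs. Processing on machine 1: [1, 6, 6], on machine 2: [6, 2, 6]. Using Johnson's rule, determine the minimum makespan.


Apply Johnson's rule:
  Group 1 (a <= b): [(1, 1, 6), (3, 6, 6)]
  Group 2 (a > b): [(2, 6, 2)]
Optimal job order: [1, 3, 2]
Schedule:
  Job 1: M1 done at 1, M2 done at 7
  Job 3: M1 done at 7, M2 done at 13
  Job 2: M1 done at 13, M2 done at 15
Makespan = 15

15


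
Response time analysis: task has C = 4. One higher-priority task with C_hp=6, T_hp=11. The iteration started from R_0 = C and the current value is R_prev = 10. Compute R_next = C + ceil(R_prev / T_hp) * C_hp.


R_next = C + ceil(R_prev / T_hp) * C_hp
ceil(10 / 11) = ceil(0.9091) = 1
Interference = 1 * 6 = 6
R_next = 4 + 6 = 10
R_next = R_prev, so the iteration has converged (response time = 10).

10


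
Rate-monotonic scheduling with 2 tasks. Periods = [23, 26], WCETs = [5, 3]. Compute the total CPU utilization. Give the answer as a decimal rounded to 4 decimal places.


Compute individual utilizations (exact fractions):
  Task 1: C/T = 5/23 (approx. 0.2174)
  Task 2: C/T = 3/26 (approx. 0.1154)
Total utilization U = 5/23 + 3/26 = 199/598
Rounded to 4 decimal places: U = 0.3328
RM (Liu & Layland) bound for 2 tasks = 0.828427; compare with U = 199/598 (approx. 0.332776)
U <= bound, so schedulable by RM sufficient condition.

0.3328


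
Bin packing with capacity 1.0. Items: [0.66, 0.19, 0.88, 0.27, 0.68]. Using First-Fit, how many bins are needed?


Place items sequentially using First-Fit:
  Item 0.66 -> new Bin 1
  Item 0.19 -> Bin 1 (now 0.85)
  Item 0.88 -> new Bin 2
  Item 0.27 -> new Bin 3
  Item 0.68 -> Bin 3 (now 0.95)
Total bins used = 3

3


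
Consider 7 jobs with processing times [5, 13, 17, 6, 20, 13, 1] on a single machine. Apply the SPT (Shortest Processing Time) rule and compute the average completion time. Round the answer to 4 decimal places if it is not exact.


Sort jobs by processing time (SPT order): [1, 5, 6, 13, 13, 17, 20]
Compute completion times sequentially:
  Job 1: processing = 1, completes at 1
  Job 2: processing = 5, completes at 6
  Job 3: processing = 6, completes at 12
  Job 4: processing = 13, completes at 25
  Job 5: processing = 13, completes at 38
  Job 6: processing = 17, completes at 55
  Job 7: processing = 20, completes at 75
Sum of completion times = 212
Average completion time = 212/7 = 30.2857

30.2857


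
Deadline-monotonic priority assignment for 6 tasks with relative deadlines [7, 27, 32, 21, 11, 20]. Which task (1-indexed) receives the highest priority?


Sort tasks by relative deadline (ascending):
  Task 1: deadline = 7
  Task 5: deadline = 11
  Task 6: deadline = 20
  Task 4: deadline = 21
  Task 2: deadline = 27
  Task 3: deadline = 32
Priority order (highest first): [1, 5, 6, 4, 2, 3]
Highest priority task = 1

1


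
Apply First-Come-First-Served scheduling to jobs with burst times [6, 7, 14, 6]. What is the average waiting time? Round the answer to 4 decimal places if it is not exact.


FCFS order (as given): [6, 7, 14, 6]
Waiting times:
  Job 1: wait = 0
  Job 2: wait = 6
  Job 3: wait = 13
  Job 4: wait = 27
Sum of waiting times = 46
Average waiting time = 46/4 = 11.5

11.5


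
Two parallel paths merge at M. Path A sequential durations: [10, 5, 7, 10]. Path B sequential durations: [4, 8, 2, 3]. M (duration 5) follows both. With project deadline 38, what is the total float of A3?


Forward pass: ES(A3) = sum of predecessors on chain A = 15
EF = ES + duration = 15 + 7 = 22
Backward pass: LF(M) = deadline = 38; LS(M) = 38 - 5 = 33
LF(A3) = LS(M) - sum(successors on chain A) = 33 - 10 = 23
LS = LF - duration = 23 - 7 = 16
Total float = LS - ES = 16 - 15 = 1

1


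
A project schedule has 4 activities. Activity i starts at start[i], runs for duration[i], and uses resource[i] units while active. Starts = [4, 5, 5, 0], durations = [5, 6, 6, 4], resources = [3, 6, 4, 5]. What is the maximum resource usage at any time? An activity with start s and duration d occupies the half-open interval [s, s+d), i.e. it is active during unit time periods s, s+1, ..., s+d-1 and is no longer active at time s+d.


Each activity i is active on [start_i, start_i + duration_i).
Compute total resource usage per time slot:
  t=0: active resources = [5], total = 5
  t=1: active resources = [5], total = 5
  t=2: active resources = [5], total = 5
  t=3: active resources = [5], total = 5
  t=4: active resources = [3], total = 3
  t=5: active resources = [3, 6, 4], total = 13
  t=6: active resources = [3, 6, 4], total = 13
  t=7: active resources = [3, 6, 4], total = 13
  t=8: active resources = [3, 6, 4], total = 13
  t=9: active resources = [6, 4], total = 10
  t=10: active resources = [6, 4], total = 10
Peak resource demand = 13

13


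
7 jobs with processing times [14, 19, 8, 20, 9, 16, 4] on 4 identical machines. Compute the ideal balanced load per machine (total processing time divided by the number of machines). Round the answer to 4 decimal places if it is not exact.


Total processing time = 14 + 19 + 8 + 20 + 9 + 16 + 4 = 90
Number of machines = 4
Ideal balanced load = 90 / 4 = 22.5

22.5


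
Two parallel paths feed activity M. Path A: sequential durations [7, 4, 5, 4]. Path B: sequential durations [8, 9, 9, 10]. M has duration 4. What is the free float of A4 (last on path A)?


ES(A4) = sum of predecessors on chain A = 16
EF(A4) = ES + duration = 16 + 4 = 20
Successor of A4 is M. ES(M) = max(sum(A), sum(B)) = max(20, 36) = 36
Free float = ES(successor) - EF(current) = 36 - 20 = 16

16


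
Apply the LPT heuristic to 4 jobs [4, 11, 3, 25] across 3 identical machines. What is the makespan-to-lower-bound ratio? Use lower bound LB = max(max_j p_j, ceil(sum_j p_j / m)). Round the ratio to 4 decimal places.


LPT order: [25, 11, 4, 3]
Machine loads after assignment: [25, 11, 7]
LPT makespan = 25
Lower bound = max(max_job, ceil(total/3)) = max(25, 15) = 25
Ratio = 25 / 25 = 1.0

1.0


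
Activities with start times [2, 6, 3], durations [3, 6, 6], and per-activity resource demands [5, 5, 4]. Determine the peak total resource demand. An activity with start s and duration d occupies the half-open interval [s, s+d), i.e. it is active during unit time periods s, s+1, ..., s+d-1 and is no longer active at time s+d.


Each activity i is active on [start_i, start_i + duration_i).
Compute total resource usage per time slot:
  t=0: active resources = [], total = 0
  t=1: active resources = [], total = 0
  t=2: active resources = [5], total = 5
  t=3: active resources = [5, 4], total = 9
  t=4: active resources = [5, 4], total = 9
  t=5: active resources = [4], total = 4
  t=6: active resources = [5, 4], total = 9
  t=7: active resources = [5, 4], total = 9
  t=8: active resources = [5, 4], total = 9
  t=9: active resources = [5], total = 5
  t=10: active resources = [5], total = 5
  t=11: active resources = [5], total = 5
Peak resource demand = 9

9


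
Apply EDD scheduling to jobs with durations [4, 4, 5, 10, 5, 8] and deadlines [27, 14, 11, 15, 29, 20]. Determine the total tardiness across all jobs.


Sort by due date (EDD order): [(5, 11), (4, 14), (10, 15), (8, 20), (4, 27), (5, 29)]
Compute completion times and tardiness:
  Job 1: p=5, d=11, C=5, tardiness=max(0,5-11)=0
  Job 2: p=4, d=14, C=9, tardiness=max(0,9-14)=0
  Job 3: p=10, d=15, C=19, tardiness=max(0,19-15)=4
  Job 4: p=8, d=20, C=27, tardiness=max(0,27-20)=7
  Job 5: p=4, d=27, C=31, tardiness=max(0,31-27)=4
  Job 6: p=5, d=29, C=36, tardiness=max(0,36-29)=7
Total tardiness = 22

22


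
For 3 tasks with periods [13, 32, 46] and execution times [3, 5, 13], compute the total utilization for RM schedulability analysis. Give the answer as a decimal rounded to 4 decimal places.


Compute individual utilizations (exact fractions):
  Task 1: C/T = 3/13 (approx. 0.2308)
  Task 2: C/T = 5/32 (approx. 0.1563)
  Task 3: C/T = 13/46 (approx. 0.2826)
Total utilization U = 3/13 + 5/32 + 13/46 = 6407/9568
Rounded to 4 decimal places: U = 0.6696
RM (Liu & Layland) bound for 3 tasks = 0.779763; compare with U = 6407/9568 (approx. 0.669628)
U <= bound, so schedulable by RM sufficient condition.

0.6696


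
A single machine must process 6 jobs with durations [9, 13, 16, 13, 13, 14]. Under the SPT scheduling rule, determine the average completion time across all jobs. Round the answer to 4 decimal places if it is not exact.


Sort jobs by processing time (SPT order): [9, 13, 13, 13, 14, 16]
Compute completion times sequentially:
  Job 1: processing = 9, completes at 9
  Job 2: processing = 13, completes at 22
  Job 3: processing = 13, completes at 35
  Job 4: processing = 13, completes at 48
  Job 5: processing = 14, completes at 62
  Job 6: processing = 16, completes at 78
Sum of completion times = 254
Average completion time = 254/6 = 42.3333

42.3333


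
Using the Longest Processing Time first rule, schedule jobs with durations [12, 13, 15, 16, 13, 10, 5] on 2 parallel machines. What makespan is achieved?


Sort jobs in decreasing order (LPT): [16, 15, 13, 13, 12, 10, 5]
Assign each job to the least loaded machine:
  Machine 1: jobs [16, 13, 10, 5], load = 44
  Machine 2: jobs [15, 13, 12], load = 40
Makespan = max load = 44

44


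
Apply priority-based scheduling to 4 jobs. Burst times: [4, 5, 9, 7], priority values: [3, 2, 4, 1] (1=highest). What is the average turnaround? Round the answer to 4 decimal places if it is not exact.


Sort by priority (ascending = highest first):
Order: [(1, 7), (2, 5), (3, 4), (4, 9)]
Completion times:
  Priority 1, burst=7, C=7
  Priority 2, burst=5, C=12
  Priority 3, burst=4, C=16
  Priority 4, burst=9, C=25
Average turnaround = 60/4 = 15.0

15.0


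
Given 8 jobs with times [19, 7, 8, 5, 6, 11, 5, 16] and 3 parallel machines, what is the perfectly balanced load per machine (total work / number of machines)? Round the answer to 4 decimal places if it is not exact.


Total processing time = 19 + 7 + 8 + 5 + 6 + 11 + 5 + 16 = 77
Number of machines = 3
Ideal balanced load = 77 / 3 = 25.6667

25.6667


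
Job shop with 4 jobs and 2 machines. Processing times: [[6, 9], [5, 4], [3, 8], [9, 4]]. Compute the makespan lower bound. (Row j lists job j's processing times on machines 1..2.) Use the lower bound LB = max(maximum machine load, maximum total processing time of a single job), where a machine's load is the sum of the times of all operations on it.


Machine loads:
  Machine 1: 6 + 5 + 3 + 9 = 23
  Machine 2: 9 + 4 + 8 + 4 = 25
Max machine load = 25
Job totals:
  Job 1: 15
  Job 2: 9
  Job 3: 11
  Job 4: 13
Max job total = 15
Lower bound = max(25, 15) = 25

25


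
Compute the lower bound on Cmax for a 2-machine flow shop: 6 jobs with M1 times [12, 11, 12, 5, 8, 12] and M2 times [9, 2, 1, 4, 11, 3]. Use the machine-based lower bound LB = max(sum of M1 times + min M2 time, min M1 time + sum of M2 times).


LB1 = sum(M1 times) + min(M2 times) = 60 + 1 = 61
LB2 = min(M1 times) + sum(M2 times) = 5 + 30 = 35
Lower bound = max(LB1, LB2) = max(61, 35) = 61

61


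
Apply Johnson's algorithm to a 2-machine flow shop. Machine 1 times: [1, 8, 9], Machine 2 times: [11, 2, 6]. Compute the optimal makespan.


Apply Johnson's rule:
  Group 1 (a <= b): [(1, 1, 11)]
  Group 2 (a > b): [(3, 9, 6), (2, 8, 2)]
Optimal job order: [1, 3, 2]
Schedule:
  Job 1: M1 done at 1, M2 done at 12
  Job 3: M1 done at 10, M2 done at 18
  Job 2: M1 done at 18, M2 done at 20
Makespan = 20

20


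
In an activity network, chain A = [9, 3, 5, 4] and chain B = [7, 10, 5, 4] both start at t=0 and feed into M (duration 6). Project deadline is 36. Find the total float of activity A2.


Forward pass: ES(A2) = sum of predecessors on chain A = 9
EF = ES + duration = 9 + 3 = 12
Backward pass: LF(M) = deadline = 36; LS(M) = 36 - 6 = 30
LF(A2) = LS(M) - sum(successors on chain A) = 30 - 9 = 21
LS = LF - duration = 21 - 3 = 18
Total float = LS - ES = 18 - 9 = 9

9


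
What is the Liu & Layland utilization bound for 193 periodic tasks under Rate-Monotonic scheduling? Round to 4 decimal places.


Compute 2^(1/193) = 1.0035978931
Subtract 1: 1.0035978931 - 1 = 0.0035978931
Multiply by n: 193 * 0.0035978931 = 0.6943933683
Round to 4 dp: 0.6944

0.6944


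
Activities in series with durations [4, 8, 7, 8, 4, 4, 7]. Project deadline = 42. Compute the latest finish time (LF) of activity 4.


LF(activity 4) = deadline - sum of successor durations
Successors: activities 5 through 7 with durations [4, 4, 7]
Sum of successor durations = 15
LF = 42 - 15 = 27

27


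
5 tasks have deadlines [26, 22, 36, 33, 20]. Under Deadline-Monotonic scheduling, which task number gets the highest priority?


Sort tasks by relative deadline (ascending):
  Task 5: deadline = 20
  Task 2: deadline = 22
  Task 1: deadline = 26
  Task 4: deadline = 33
  Task 3: deadline = 36
Priority order (highest first): [5, 2, 1, 4, 3]
Highest priority task = 5

5


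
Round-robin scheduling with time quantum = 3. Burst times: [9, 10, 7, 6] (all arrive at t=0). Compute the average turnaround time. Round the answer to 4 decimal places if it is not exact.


Time quantum = 3
Execution trace:
  J1 runs 3 units, time = 3
  J2 runs 3 units, time = 6
  J3 runs 3 units, time = 9
  J4 runs 3 units, time = 12
  J1 runs 3 units, time = 15
  J2 runs 3 units, time = 18
  J3 runs 3 units, time = 21
  J4 runs 3 units, time = 24
  J1 runs 3 units, time = 27
  J2 runs 3 units, time = 30
  J3 runs 1 units, time = 31
  J2 runs 1 units, time = 32
Finish times: [27, 32, 31, 24]
Average turnaround = 114/4 = 28.5

28.5


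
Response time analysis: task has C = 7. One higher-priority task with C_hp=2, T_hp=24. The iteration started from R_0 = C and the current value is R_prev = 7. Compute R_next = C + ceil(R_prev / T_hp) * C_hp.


R_next = C + ceil(R_prev / T_hp) * C_hp
ceil(7 / 24) = ceil(0.2917) = 1
Interference = 1 * 2 = 2
R_next = 7 + 2 = 9

9


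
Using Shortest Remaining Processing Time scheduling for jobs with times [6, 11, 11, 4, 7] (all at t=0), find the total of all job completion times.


Since all jobs arrive at t=0, SRPT equals SPT ordering.
SPT order: [4, 6, 7, 11, 11]
Completion times:
  Job 1: p=4, C=4
  Job 2: p=6, C=10
  Job 3: p=7, C=17
  Job 4: p=11, C=28
  Job 5: p=11, C=39
Total completion time = 4 + 10 + 17 + 28 + 39 = 98

98


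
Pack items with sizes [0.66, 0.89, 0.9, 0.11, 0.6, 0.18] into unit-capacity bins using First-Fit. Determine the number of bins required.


Place items sequentially using First-Fit:
  Item 0.66 -> new Bin 1
  Item 0.89 -> new Bin 2
  Item 0.9 -> new Bin 3
  Item 0.11 -> Bin 1 (now 0.77)
  Item 0.6 -> new Bin 4
  Item 0.18 -> Bin 1 (now 0.95)
Total bins used = 4

4


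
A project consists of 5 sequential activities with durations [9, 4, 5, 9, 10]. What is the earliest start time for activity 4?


Activity 4 starts after activities 1 through 3 complete.
Predecessor durations: [9, 4, 5]
ES = 9 + 4 + 5 = 18

18


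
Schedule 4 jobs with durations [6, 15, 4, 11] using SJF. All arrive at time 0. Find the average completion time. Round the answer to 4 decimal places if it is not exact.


SJF order (ascending): [4, 6, 11, 15]
Completion times:
  Job 1: burst=4, C=4
  Job 2: burst=6, C=10
  Job 3: burst=11, C=21
  Job 4: burst=15, C=36
Average completion = 71/4 = 17.75

17.75


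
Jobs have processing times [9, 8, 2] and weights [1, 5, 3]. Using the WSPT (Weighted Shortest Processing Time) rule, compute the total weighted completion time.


Compute p/w ratios and sort ascending (WSPT): [(2, 3), (8, 5), (9, 1)]
Compute weighted completion times:
  Job (p=2,w=3): C=2, w*C=3*2=6
  Job (p=8,w=5): C=10, w*C=5*10=50
  Job (p=9,w=1): C=19, w*C=1*19=19
Total weighted completion time = 75

75


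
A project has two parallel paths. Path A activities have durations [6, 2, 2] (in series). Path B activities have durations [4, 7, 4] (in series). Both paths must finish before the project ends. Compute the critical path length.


Path A total = 6 + 2 + 2 = 10
Path B total = 4 + 7 + 4 = 15
Critical path = longest path = max(10, 15) = 15

15


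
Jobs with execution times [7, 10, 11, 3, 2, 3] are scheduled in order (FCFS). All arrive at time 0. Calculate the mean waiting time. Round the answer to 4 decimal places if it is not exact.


FCFS order (as given): [7, 10, 11, 3, 2, 3]
Waiting times:
  Job 1: wait = 0
  Job 2: wait = 7
  Job 3: wait = 17
  Job 4: wait = 28
  Job 5: wait = 31
  Job 6: wait = 33
Sum of waiting times = 116
Average waiting time = 116/6 = 19.3333

19.3333


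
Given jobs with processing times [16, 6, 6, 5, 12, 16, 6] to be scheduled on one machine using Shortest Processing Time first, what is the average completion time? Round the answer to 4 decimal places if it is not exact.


Sort jobs by processing time (SPT order): [5, 6, 6, 6, 12, 16, 16]
Compute completion times sequentially:
  Job 1: processing = 5, completes at 5
  Job 2: processing = 6, completes at 11
  Job 3: processing = 6, completes at 17
  Job 4: processing = 6, completes at 23
  Job 5: processing = 12, completes at 35
  Job 6: processing = 16, completes at 51
  Job 7: processing = 16, completes at 67
Sum of completion times = 209
Average completion time = 209/7 = 29.8571

29.8571


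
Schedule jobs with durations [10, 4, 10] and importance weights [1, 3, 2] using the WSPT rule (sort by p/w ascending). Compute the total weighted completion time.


Compute p/w ratios and sort ascending (WSPT): [(4, 3), (10, 2), (10, 1)]
Compute weighted completion times:
  Job (p=4,w=3): C=4, w*C=3*4=12
  Job (p=10,w=2): C=14, w*C=2*14=28
  Job (p=10,w=1): C=24, w*C=1*24=24
Total weighted completion time = 64

64


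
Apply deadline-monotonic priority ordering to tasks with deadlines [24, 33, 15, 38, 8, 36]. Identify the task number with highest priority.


Sort tasks by relative deadline (ascending):
  Task 5: deadline = 8
  Task 3: deadline = 15
  Task 1: deadline = 24
  Task 2: deadline = 33
  Task 6: deadline = 36
  Task 4: deadline = 38
Priority order (highest first): [5, 3, 1, 2, 6, 4]
Highest priority task = 5

5


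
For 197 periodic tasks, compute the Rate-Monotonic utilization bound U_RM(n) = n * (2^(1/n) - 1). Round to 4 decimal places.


Compute 2^(1/197) = 1.0035247108
Subtract 1: 1.0035247108 - 1 = 0.0035247108
Multiply by n: 197 * 0.0035247108 = 0.6943680276
Round to 4 dp: 0.6944

0.6944


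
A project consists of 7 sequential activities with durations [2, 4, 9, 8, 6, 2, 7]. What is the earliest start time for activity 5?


Activity 5 starts after activities 1 through 4 complete.
Predecessor durations: [2, 4, 9, 8]
ES = 2 + 4 + 9 + 8 = 23

23


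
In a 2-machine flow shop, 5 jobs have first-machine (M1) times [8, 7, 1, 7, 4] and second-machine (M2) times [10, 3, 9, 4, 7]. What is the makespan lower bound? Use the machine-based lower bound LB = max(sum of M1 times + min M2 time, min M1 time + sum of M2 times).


LB1 = sum(M1 times) + min(M2 times) = 27 + 3 = 30
LB2 = min(M1 times) + sum(M2 times) = 1 + 33 = 34
Lower bound = max(LB1, LB2) = max(30, 34) = 34

34


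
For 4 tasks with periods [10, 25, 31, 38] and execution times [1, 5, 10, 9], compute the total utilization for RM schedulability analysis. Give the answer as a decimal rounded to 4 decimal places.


Compute individual utilizations (exact fractions):
  Task 1: C/T = 1/10 (approx. 0.1)
  Task 2: C/T = 5/25 = 1/5 (approx. 0.2)
  Task 3: C/T = 10/31 (approx. 0.3226)
  Task 4: C/T = 9/38 (approx. 0.2368)
Total utilization U = 1/10 + 1/5 + 10/31 + 9/38 = 2531/2945
Rounded to 4 decimal places: U = 0.8594
RM (Liu & Layland) bound for 4 tasks = 0.756828; compare with U = 2531/2945 (approx. 0.859423)
bound < U <= 1, so the RM sufficient condition is not met (inconclusive; an exact test such as response-time analysis is needed).

0.8594


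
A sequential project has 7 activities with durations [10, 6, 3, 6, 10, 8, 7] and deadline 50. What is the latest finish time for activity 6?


LF(activity 6) = deadline - sum of successor durations
Successors: activities 7 through 7 with durations [7]
Sum of successor durations = 7
LF = 50 - 7 = 43

43


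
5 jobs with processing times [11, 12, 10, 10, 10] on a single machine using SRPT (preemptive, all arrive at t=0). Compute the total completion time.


Since all jobs arrive at t=0, SRPT equals SPT ordering.
SPT order: [10, 10, 10, 11, 12]
Completion times:
  Job 1: p=10, C=10
  Job 2: p=10, C=20
  Job 3: p=10, C=30
  Job 4: p=11, C=41
  Job 5: p=12, C=53
Total completion time = 10 + 20 + 30 + 41 + 53 = 154

154


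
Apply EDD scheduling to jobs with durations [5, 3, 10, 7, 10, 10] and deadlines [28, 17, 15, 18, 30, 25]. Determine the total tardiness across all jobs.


Sort by due date (EDD order): [(10, 15), (3, 17), (7, 18), (10, 25), (5, 28), (10, 30)]
Compute completion times and tardiness:
  Job 1: p=10, d=15, C=10, tardiness=max(0,10-15)=0
  Job 2: p=3, d=17, C=13, tardiness=max(0,13-17)=0
  Job 3: p=7, d=18, C=20, tardiness=max(0,20-18)=2
  Job 4: p=10, d=25, C=30, tardiness=max(0,30-25)=5
  Job 5: p=5, d=28, C=35, tardiness=max(0,35-28)=7
  Job 6: p=10, d=30, C=45, tardiness=max(0,45-30)=15
Total tardiness = 29

29


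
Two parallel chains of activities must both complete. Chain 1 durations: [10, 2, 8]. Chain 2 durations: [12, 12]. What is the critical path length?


Path A total = 10 + 2 + 8 = 20
Path B total = 12 + 12 = 24
Critical path = longest path = max(20, 24) = 24

24


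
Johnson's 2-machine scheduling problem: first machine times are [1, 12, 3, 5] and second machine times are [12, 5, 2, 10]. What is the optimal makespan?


Apply Johnson's rule:
  Group 1 (a <= b): [(1, 1, 12), (4, 5, 10)]
  Group 2 (a > b): [(2, 12, 5), (3, 3, 2)]
Optimal job order: [1, 4, 2, 3]
Schedule:
  Job 1: M1 done at 1, M2 done at 13
  Job 4: M1 done at 6, M2 done at 23
  Job 2: M1 done at 18, M2 done at 28
  Job 3: M1 done at 21, M2 done at 30
Makespan = 30

30


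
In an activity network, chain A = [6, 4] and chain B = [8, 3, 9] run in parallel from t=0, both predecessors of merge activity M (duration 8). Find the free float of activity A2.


ES(A2) = sum of predecessors on chain A = 6
EF(A2) = ES + duration = 6 + 4 = 10
Successor of A2 is M. ES(M) = max(sum(A), sum(B)) = max(10, 20) = 20
Free float = ES(successor) - EF(current) = 20 - 10 = 10

10


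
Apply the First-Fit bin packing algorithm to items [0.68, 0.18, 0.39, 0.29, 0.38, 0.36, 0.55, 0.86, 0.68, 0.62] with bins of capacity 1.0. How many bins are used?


Place items sequentially using First-Fit:
  Item 0.68 -> new Bin 1
  Item 0.18 -> Bin 1 (now 0.86)
  Item 0.39 -> new Bin 2
  Item 0.29 -> Bin 2 (now 0.68)
  Item 0.38 -> new Bin 3
  Item 0.36 -> Bin 3 (now 0.74)
  Item 0.55 -> new Bin 4
  Item 0.86 -> new Bin 5
  Item 0.68 -> new Bin 6
  Item 0.62 -> new Bin 7
Total bins used = 7

7


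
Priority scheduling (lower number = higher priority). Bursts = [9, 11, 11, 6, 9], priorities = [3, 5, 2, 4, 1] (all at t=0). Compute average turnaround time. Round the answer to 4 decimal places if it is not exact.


Sort by priority (ascending = highest first):
Order: [(1, 9), (2, 11), (3, 9), (4, 6), (5, 11)]
Completion times:
  Priority 1, burst=9, C=9
  Priority 2, burst=11, C=20
  Priority 3, burst=9, C=29
  Priority 4, burst=6, C=35
  Priority 5, burst=11, C=46
Average turnaround = 139/5 = 27.8

27.8


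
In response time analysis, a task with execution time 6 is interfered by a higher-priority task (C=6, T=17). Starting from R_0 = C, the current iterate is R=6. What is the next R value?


R_next = C + ceil(R_prev / T_hp) * C_hp
ceil(6 / 17) = ceil(0.3529) = 1
Interference = 1 * 6 = 6
R_next = 6 + 6 = 12

12


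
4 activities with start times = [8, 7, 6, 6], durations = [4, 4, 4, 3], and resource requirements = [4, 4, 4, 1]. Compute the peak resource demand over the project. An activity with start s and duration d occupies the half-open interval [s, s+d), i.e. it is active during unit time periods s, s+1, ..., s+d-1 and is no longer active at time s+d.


Each activity i is active on [start_i, start_i + duration_i).
Compute total resource usage per time slot:
  t=0: active resources = [], total = 0
  t=1: active resources = [], total = 0
  t=2: active resources = [], total = 0
  t=3: active resources = [], total = 0
  t=4: active resources = [], total = 0
  t=5: active resources = [], total = 0
  t=6: active resources = [4, 1], total = 5
  t=7: active resources = [4, 4, 1], total = 9
  t=8: active resources = [4, 4, 4, 1], total = 13
  t=9: active resources = [4, 4, 4], total = 12
  t=10: active resources = [4, 4], total = 8
  t=11: active resources = [4], total = 4
Peak resource demand = 13

13


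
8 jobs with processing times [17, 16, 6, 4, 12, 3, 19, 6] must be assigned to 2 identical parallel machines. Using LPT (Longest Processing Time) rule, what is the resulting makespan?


Sort jobs in decreasing order (LPT): [19, 17, 16, 12, 6, 6, 4, 3]
Assign each job to the least loaded machine:
  Machine 1: jobs [19, 12, 6, 4], load = 41
  Machine 2: jobs [17, 16, 6, 3], load = 42
Makespan = max load = 42

42


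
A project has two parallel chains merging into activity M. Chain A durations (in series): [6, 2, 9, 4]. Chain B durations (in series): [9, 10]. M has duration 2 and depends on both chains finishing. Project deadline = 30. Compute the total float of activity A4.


Forward pass: ES(A4) = sum of predecessors on chain A = 17
EF = ES + duration = 17 + 4 = 21
Backward pass: LF(M) = deadline = 30; LS(M) = 30 - 2 = 28
LF(A4) = LS(M) - sum(successors on chain A) = 28 - 0 = 28
LS = LF - duration = 28 - 4 = 24
Total float = LS - ES = 24 - 17 = 7

7


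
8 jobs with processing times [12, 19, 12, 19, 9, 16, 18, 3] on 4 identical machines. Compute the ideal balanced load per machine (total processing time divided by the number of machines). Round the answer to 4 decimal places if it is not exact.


Total processing time = 12 + 19 + 12 + 19 + 9 + 16 + 18 + 3 = 108
Number of machines = 4
Ideal balanced load = 108 / 4 = 27.0

27.0


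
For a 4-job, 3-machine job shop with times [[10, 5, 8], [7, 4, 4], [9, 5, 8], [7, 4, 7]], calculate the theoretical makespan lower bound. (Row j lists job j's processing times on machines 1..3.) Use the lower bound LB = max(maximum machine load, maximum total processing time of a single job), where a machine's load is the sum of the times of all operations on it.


Machine loads:
  Machine 1: 10 + 7 + 9 + 7 = 33
  Machine 2: 5 + 4 + 5 + 4 = 18
  Machine 3: 8 + 4 + 8 + 7 = 27
Max machine load = 33
Job totals:
  Job 1: 23
  Job 2: 15
  Job 3: 22
  Job 4: 18
Max job total = 23
Lower bound = max(33, 23) = 33

33


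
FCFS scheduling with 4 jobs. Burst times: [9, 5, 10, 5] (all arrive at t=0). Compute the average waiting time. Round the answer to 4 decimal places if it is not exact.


FCFS order (as given): [9, 5, 10, 5]
Waiting times:
  Job 1: wait = 0
  Job 2: wait = 9
  Job 3: wait = 14
  Job 4: wait = 24
Sum of waiting times = 47
Average waiting time = 47/4 = 11.75

11.75


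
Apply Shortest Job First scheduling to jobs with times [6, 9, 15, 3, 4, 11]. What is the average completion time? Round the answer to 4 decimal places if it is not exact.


SJF order (ascending): [3, 4, 6, 9, 11, 15]
Completion times:
  Job 1: burst=3, C=3
  Job 2: burst=4, C=7
  Job 3: burst=6, C=13
  Job 4: burst=9, C=22
  Job 5: burst=11, C=33
  Job 6: burst=15, C=48
Average completion = 126/6 = 21.0

21.0


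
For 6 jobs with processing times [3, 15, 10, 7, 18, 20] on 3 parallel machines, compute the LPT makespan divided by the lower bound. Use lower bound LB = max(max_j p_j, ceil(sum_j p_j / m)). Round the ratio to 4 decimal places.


LPT order: [20, 18, 15, 10, 7, 3]
Machine loads after assignment: [23, 25, 25]
LPT makespan = 25
Lower bound = max(max_job, ceil(total/3)) = max(20, 25) = 25
Ratio = 25 / 25 = 1.0

1.0


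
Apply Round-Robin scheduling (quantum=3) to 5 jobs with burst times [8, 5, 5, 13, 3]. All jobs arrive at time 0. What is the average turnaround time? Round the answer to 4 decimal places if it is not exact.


Time quantum = 3
Execution trace:
  J1 runs 3 units, time = 3
  J2 runs 3 units, time = 6
  J3 runs 3 units, time = 9
  J4 runs 3 units, time = 12
  J5 runs 3 units, time = 15
  J1 runs 3 units, time = 18
  J2 runs 2 units, time = 20
  J3 runs 2 units, time = 22
  J4 runs 3 units, time = 25
  J1 runs 2 units, time = 27
  J4 runs 3 units, time = 30
  J4 runs 3 units, time = 33
  J4 runs 1 units, time = 34
Finish times: [27, 20, 22, 34, 15]
Average turnaround = 118/5 = 23.6

23.6


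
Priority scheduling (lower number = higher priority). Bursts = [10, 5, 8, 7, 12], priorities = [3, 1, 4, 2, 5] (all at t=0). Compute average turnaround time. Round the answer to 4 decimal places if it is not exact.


Sort by priority (ascending = highest first):
Order: [(1, 5), (2, 7), (3, 10), (4, 8), (5, 12)]
Completion times:
  Priority 1, burst=5, C=5
  Priority 2, burst=7, C=12
  Priority 3, burst=10, C=22
  Priority 4, burst=8, C=30
  Priority 5, burst=12, C=42
Average turnaround = 111/5 = 22.2

22.2


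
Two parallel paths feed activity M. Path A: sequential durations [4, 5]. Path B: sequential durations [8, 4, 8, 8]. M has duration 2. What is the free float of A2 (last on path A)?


ES(A2) = sum of predecessors on chain A = 4
EF(A2) = ES + duration = 4 + 5 = 9
Successor of A2 is M. ES(M) = max(sum(A), sum(B)) = max(9, 28) = 28
Free float = ES(successor) - EF(current) = 28 - 9 = 19

19


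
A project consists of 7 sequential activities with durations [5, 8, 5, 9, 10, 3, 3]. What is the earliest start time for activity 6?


Activity 6 starts after activities 1 through 5 complete.
Predecessor durations: [5, 8, 5, 9, 10]
ES = 5 + 8 + 5 + 9 + 10 = 37

37


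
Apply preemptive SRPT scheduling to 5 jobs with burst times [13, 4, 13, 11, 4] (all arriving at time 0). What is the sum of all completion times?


Since all jobs arrive at t=0, SRPT equals SPT ordering.
SPT order: [4, 4, 11, 13, 13]
Completion times:
  Job 1: p=4, C=4
  Job 2: p=4, C=8
  Job 3: p=11, C=19
  Job 4: p=13, C=32
  Job 5: p=13, C=45
Total completion time = 4 + 8 + 19 + 32 + 45 = 108

108


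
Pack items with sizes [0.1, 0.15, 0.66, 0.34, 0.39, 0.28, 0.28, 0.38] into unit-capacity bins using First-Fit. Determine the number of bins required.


Place items sequentially using First-Fit:
  Item 0.1 -> new Bin 1
  Item 0.15 -> Bin 1 (now 0.25)
  Item 0.66 -> Bin 1 (now 0.91)
  Item 0.34 -> new Bin 2
  Item 0.39 -> Bin 2 (now 0.73)
  Item 0.28 -> new Bin 3
  Item 0.28 -> Bin 3 (now 0.56)
  Item 0.38 -> Bin 3 (now 0.94)
Total bins used = 3

3


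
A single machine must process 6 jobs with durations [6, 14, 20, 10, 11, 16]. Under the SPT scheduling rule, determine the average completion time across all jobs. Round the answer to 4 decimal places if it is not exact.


Sort jobs by processing time (SPT order): [6, 10, 11, 14, 16, 20]
Compute completion times sequentially:
  Job 1: processing = 6, completes at 6
  Job 2: processing = 10, completes at 16
  Job 3: processing = 11, completes at 27
  Job 4: processing = 14, completes at 41
  Job 5: processing = 16, completes at 57
  Job 6: processing = 20, completes at 77
Sum of completion times = 224
Average completion time = 224/6 = 37.3333

37.3333


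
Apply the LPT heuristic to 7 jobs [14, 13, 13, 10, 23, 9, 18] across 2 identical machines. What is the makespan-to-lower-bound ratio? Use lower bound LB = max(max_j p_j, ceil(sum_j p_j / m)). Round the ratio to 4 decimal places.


LPT order: [23, 18, 14, 13, 13, 10, 9]
Machine loads after assignment: [46, 54]
LPT makespan = 54
Lower bound = max(max_job, ceil(total/2)) = max(23, 50) = 50
Ratio = 54 / 50 = 1.08

1.08


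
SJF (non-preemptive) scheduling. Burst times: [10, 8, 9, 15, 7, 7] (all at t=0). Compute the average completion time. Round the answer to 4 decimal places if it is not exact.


SJF order (ascending): [7, 7, 8, 9, 10, 15]
Completion times:
  Job 1: burst=7, C=7
  Job 2: burst=7, C=14
  Job 3: burst=8, C=22
  Job 4: burst=9, C=31
  Job 5: burst=10, C=41
  Job 6: burst=15, C=56
Average completion = 171/6 = 28.5

28.5


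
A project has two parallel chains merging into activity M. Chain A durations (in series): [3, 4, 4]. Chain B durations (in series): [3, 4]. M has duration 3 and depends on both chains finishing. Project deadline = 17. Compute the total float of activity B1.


Forward pass: ES(B1) = sum of predecessors on chain B = 0
EF = ES + duration = 0 + 3 = 3
Backward pass: LF(M) = deadline = 17; LS(M) = 17 - 3 = 14
LF(B1) = LS(M) - sum(successors on chain B) = 14 - 4 = 10
LS = LF - duration = 10 - 3 = 7
Total float = LS - ES = 7 - 0 = 7

7


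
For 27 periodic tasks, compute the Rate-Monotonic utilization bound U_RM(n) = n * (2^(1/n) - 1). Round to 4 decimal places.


Compute 2^(1/27) = 1.0260044847
Subtract 1: 1.0260044847 - 1 = 0.0260044847
Multiply by n: 27 * 0.0260044847 = 0.7021210869
Round to 4 dp: 0.7021

0.7021


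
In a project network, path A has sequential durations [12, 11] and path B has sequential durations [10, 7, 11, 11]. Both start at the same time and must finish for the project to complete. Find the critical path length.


Path A total = 12 + 11 = 23
Path B total = 10 + 7 + 11 + 11 = 39
Critical path = longest path = max(23, 39) = 39

39


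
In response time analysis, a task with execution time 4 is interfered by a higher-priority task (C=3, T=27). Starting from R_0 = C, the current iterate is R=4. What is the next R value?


R_next = C + ceil(R_prev / T_hp) * C_hp
ceil(4 / 27) = ceil(0.1481) = 1
Interference = 1 * 3 = 3
R_next = 4 + 3 = 7

7


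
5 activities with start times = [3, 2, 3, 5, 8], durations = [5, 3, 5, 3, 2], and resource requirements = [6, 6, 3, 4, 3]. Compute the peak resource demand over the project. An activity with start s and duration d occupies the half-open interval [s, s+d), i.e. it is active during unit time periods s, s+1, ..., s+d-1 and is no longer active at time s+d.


Each activity i is active on [start_i, start_i + duration_i).
Compute total resource usage per time slot:
  t=0: active resources = [], total = 0
  t=1: active resources = [], total = 0
  t=2: active resources = [6], total = 6
  t=3: active resources = [6, 6, 3], total = 15
  t=4: active resources = [6, 6, 3], total = 15
  t=5: active resources = [6, 3, 4], total = 13
  t=6: active resources = [6, 3, 4], total = 13
  t=7: active resources = [6, 3, 4], total = 13
  t=8: active resources = [3], total = 3
  t=9: active resources = [3], total = 3
Peak resource demand = 15

15


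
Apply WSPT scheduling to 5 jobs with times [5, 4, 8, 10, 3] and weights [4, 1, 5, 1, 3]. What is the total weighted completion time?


Compute p/w ratios and sort ascending (WSPT): [(3, 3), (5, 4), (8, 5), (4, 1), (10, 1)]
Compute weighted completion times:
  Job (p=3,w=3): C=3, w*C=3*3=9
  Job (p=5,w=4): C=8, w*C=4*8=32
  Job (p=8,w=5): C=16, w*C=5*16=80
  Job (p=4,w=1): C=20, w*C=1*20=20
  Job (p=10,w=1): C=30, w*C=1*30=30
Total weighted completion time = 171

171


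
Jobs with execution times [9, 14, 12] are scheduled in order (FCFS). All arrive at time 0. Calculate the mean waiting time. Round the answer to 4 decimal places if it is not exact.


FCFS order (as given): [9, 14, 12]
Waiting times:
  Job 1: wait = 0
  Job 2: wait = 9
  Job 3: wait = 23
Sum of waiting times = 32
Average waiting time = 32/3 = 10.6667

10.6667
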